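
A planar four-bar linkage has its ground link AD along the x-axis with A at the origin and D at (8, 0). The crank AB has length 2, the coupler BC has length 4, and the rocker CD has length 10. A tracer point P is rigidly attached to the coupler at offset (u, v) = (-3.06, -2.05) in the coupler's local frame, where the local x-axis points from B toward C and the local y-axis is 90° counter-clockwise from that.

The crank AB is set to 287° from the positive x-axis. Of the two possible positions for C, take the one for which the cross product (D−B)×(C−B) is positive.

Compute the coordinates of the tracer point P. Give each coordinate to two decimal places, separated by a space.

4.10 -3.01

A=(0,0), D=(8.00,0)
B = A + 2.00·(cos287°, sin287°) = (0.5847, -1.9126)
|BD| = 7.6579
circle(B,4.00) ∩ circle(D,10.00): a=-1.6555, h=3.6413
  candidates: C₊=(-1.9278,1.1998) cross=27.885; C₋=(-0.1089,-5.8520) cross=-27.885
  mode + wants cross > 0 → take C=(-1.9278,1.1998) (cross=27.885)
ex = (C−B)/|BC| = (-0.6281,0.7781); ey = (-0.7781,-0.6281)
P = B + -3.06·ex + -2.05·ey = (4.1019,-3.0060)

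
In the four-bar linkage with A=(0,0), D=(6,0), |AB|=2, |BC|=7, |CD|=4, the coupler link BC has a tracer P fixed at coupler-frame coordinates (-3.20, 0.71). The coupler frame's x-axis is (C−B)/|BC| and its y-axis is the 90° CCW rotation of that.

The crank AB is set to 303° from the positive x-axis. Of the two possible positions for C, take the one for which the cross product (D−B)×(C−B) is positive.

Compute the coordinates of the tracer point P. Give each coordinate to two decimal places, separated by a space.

-1.39 -3.82

A=(0,0), D=(6.00,0)
B = A + 2.00·(cos303°, sin303°) = (1.0893, -1.6773)
|BD| = 5.1893
circle(B,7.00) ∩ circle(D,4.00): a=5.7743, h=3.9570
  candidates: C₊=(5.2746,3.9337) cross=20.534; C₋=(7.8326,-3.5555) cross=-20.534
  mode + wants cross > 0 → take C=(5.2746,3.9337) (cross=20.534)
ex = (C−B)/|BC| = (0.5979,0.8016); ey = (-0.8016,0.5979)
P = B + -3.20·ex + 0.71·ey = (-1.3931,-3.8179)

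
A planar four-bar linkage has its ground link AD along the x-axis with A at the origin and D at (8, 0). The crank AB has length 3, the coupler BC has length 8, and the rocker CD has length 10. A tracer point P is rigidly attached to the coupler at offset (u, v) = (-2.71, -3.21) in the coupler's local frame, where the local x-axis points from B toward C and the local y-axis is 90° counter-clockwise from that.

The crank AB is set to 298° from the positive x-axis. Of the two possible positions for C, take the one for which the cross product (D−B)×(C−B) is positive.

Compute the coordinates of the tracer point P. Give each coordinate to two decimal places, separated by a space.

A=(0,0), D=(8.00,0)
B = A + 3.00·(cos298°, sin298°) = (1.4084, -2.6488)
|BD| = 7.1039
circle(B,8.00) ∩ circle(D,10.00): a=1.0181, h=7.9349
  candidates: C₊=(-0.6056,5.0935) cross=56.369; C₋=(5.3118,-9.6319) cross=-56.369
  mode + wants cross > 0 → take C=(-0.6056,5.0935) (cross=56.369)
ex = (C−B)/|BC| = (-0.2518,0.9678); ey = (-0.9678,-0.2518)
P = B + -2.71·ex + -3.21·ey = (5.1973,-4.4634)

5.20 -4.46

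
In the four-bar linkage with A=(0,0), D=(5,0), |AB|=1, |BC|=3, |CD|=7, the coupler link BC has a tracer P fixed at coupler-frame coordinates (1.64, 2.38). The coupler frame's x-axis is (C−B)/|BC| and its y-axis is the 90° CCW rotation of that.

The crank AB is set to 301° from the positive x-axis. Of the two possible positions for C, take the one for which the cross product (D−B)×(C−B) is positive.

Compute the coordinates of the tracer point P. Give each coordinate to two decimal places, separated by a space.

A=(0,0), D=(5.00,0)
B = A + 1.00·(cos301°, sin301°) = (0.5150, -0.8572)
|BD| = 4.5661
circle(B,3.00) ∩ circle(D,7.00): a=-2.0970, h=2.1454
  candidates: C₊=(-1.9474,0.8564) cross=9.796; C₋=(-1.1419,-3.3580) cross=-9.796
  mode + wants cross > 0 → take C=(-1.9474,0.8564) (cross=9.796)
ex = (C−B)/|BC| = (-0.8208,0.5712); ey = (-0.5712,-0.8208)
P = B + 1.64·ex + 2.38·ey = (-2.1905,-1.8740)

-2.19 -1.87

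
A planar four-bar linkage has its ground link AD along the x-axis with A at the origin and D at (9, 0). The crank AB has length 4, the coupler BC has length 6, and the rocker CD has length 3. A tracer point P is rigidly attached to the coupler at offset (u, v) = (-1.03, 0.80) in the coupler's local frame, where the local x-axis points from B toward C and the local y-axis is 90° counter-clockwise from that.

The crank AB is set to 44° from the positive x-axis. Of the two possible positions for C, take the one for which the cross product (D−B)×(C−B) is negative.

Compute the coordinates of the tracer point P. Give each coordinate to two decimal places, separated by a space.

A=(0,0), D=(9.00,0)
B = A + 4.00·(cos44°, sin44°) = (2.8774, 2.7786)
|BD| = 6.7237
circle(B,6.00) ∩ circle(D,3.00): a=5.3697, h=2.6771
  candidates: C₊=(8.8734,2.9973) cross=18.000; C₋=(6.6607,-1.8782) cross=-18.000
  mode - wants cross < 0 → take C=(6.6607,-1.8782) (cross=-18.000)
ex = (C−B)/|BC| = (0.6306,-0.7761); ey = (0.7761,0.6306)
P = B + -1.03·ex + 0.80·ey = (2.8488,4.0825)

2.85 4.08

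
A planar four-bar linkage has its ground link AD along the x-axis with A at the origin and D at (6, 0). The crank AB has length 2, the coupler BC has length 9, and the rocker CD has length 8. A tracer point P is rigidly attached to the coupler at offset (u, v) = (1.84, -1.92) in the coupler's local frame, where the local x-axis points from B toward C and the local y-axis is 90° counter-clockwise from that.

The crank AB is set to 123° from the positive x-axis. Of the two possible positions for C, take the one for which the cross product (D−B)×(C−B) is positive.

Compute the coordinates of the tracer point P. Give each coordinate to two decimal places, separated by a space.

A=(0,0), D=(6.00,0)
B = A + 2.00·(cos123°, sin123°) = (-1.0893, 1.6773)
|BD| = 7.2850
circle(B,9.00) ∩ circle(D,8.00): a=4.8093, h=7.6073
  candidates: C₊=(5.3423,7.9729) cross=55.419; C₋=(1.8392,-6.8329) cross=-55.419
  mode + wants cross > 0 → take C=(5.3423,7.9729) (cross=55.419)
ex = (C−B)/|BC| = (0.7146,0.6995); ey = (-0.6995,0.7146)
P = B + 1.84·ex + -1.92·ey = (1.5687,1.5924)

1.57 1.59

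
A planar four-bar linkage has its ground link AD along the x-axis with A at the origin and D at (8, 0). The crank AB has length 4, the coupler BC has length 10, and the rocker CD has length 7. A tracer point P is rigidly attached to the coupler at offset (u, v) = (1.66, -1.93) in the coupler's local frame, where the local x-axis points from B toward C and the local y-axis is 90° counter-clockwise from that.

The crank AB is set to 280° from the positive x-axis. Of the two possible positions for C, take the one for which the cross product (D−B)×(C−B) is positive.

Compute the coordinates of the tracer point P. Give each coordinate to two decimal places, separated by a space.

3.04 -2.95

A=(0,0), D=(8.00,0)
B = A + 4.00·(cos280°, sin280°) = (0.6946, -3.9392)
|BD| = 8.2998
circle(B,10.00) ∩ circle(D,7.00): a=7.2223, h=6.9166
  candidates: C₊=(3.7688,5.5765) cross=57.406; C₋=(10.3343,-6.5993) cross=-57.406
  mode + wants cross > 0 → take C=(3.7688,5.5765) (cross=57.406)
ex = (C−B)/|BC| = (0.3074,0.9516); ey = (-0.9516,0.3074)
P = B + 1.66·ex + -1.93·ey = (3.0415,-2.9530)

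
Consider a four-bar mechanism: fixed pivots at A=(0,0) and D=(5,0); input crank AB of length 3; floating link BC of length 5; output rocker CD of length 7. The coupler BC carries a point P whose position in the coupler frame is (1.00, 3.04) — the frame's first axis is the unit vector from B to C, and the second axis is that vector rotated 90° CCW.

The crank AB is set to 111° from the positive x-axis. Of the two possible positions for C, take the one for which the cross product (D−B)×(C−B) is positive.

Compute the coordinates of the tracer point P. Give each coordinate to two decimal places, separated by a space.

-2.63 5.60

A=(0,0), D=(5.00,0)
B = A + 3.00·(cos111°, sin111°) = (-1.0751, 2.8007)
|BD| = 6.6896
circle(B,5.00) ∩ circle(D,7.00): a=1.5510, h=4.7534
  candidates: C₊=(2.3235,6.4681) cross=31.798; C₋=(-1.6567,-2.1653) cross=-31.798
  mode + wants cross > 0 → take C=(2.3235,6.4681) (cross=31.798)
ex = (C−B)/|BC| = (0.6797,0.7335); ey = (-0.7335,0.6797)
P = B + 1.00·ex + 3.04·ey = (-2.6251,5.6006)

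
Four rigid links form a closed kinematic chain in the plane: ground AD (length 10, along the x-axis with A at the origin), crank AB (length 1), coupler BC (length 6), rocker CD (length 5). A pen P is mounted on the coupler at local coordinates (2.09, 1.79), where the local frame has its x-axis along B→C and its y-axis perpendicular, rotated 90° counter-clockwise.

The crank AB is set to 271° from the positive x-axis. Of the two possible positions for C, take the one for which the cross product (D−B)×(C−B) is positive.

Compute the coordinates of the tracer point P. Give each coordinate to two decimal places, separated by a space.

A=(0,0), D=(10.00,0)
B = A + 1.00·(cos271°, sin271°) = (0.0175, -0.9998)
|BD| = 10.0325
circle(B,6.00) ∩ circle(D,5.00): a=5.5645, h=2.2443
  candidates: C₊=(5.3306,1.7878) cross=22.516; C₋=(5.7779,-2.6784) cross=-22.516
  mode + wants cross > 0 → take C=(5.3306,1.7878) (cross=22.516)
ex = (C−B)/|BC| = (0.8855,0.4646); ey = (-0.4646,0.8855)
P = B + 2.09·ex + 1.79·ey = (1.0365,1.5563)

1.04 1.56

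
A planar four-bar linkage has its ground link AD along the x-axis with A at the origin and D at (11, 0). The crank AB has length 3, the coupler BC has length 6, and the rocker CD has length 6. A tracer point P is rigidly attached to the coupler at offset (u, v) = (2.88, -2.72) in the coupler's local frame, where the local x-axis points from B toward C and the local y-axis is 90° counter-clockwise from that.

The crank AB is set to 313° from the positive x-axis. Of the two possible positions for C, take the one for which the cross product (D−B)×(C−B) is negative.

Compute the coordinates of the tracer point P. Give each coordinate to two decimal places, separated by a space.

A=(0,0), D=(11.00,0)
B = A + 3.00·(cos313°, sin313°) = (2.0460, -2.1941)
|BD| = 9.2189
circle(B,6.00) ∩ circle(D,6.00): a=4.6094, h=3.8410
  candidates: C₊=(5.6089,2.6336) cross=35.409; C₋=(7.4371,-4.8276) cross=-35.409
  mode - wants cross < 0 → take C=(7.4371,-4.8276) (cross=-35.409)
ex = (C−B)/|BC| = (0.8985,-0.4389); ey = (0.4389,0.8985)
P = B + 2.88·ex + -2.72·ey = (3.4399,-5.9022)

3.44 -5.90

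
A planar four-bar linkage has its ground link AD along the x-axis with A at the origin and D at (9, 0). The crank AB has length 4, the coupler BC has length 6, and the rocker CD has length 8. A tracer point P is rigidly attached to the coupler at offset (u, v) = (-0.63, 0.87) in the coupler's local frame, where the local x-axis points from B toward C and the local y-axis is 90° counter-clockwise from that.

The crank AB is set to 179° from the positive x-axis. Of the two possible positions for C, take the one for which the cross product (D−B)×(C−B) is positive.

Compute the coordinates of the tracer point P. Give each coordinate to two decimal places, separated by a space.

A=(0,0), D=(9.00,0)
B = A + 4.00·(cos179°, sin179°) = (-3.9994, 0.0698)
|BD| = 12.9996
circle(B,6.00) ∩ circle(D,8.00): a=5.4228, h=2.5677
  candidates: C₊=(1.4372,2.6083) cross=33.379; C₋=(1.4096,-2.5269) cross=-33.379
  mode + wants cross > 0 → take C=(1.4372,2.6083) (cross=33.379)
ex = (C−B)/|BC| = (0.9061,0.4231); ey = (-0.4231,0.9061)
P = B + -0.63·ex + 0.87·ey = (-4.9383,0.5916)

-4.94 0.59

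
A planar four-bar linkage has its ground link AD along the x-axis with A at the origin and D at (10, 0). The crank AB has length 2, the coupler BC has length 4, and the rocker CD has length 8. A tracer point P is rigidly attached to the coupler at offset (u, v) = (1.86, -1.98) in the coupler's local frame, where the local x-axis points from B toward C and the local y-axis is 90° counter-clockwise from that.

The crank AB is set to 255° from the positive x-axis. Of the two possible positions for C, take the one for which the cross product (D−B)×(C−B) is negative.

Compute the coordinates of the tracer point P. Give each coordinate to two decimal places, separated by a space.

A=(0,0), D=(10.00,0)
B = A + 2.00·(cos255°, sin255°) = (-0.5176, -1.9319)
|BD| = 10.6936
circle(B,4.00) ∩ circle(D,8.00): a=3.1025, h=2.5248
  candidates: C₊=(2.0776,1.1119) cross=26.999; C₋=(2.9899,-3.8547) cross=-26.999
  mode - wants cross < 0 → take C=(2.9899,-3.8547) (cross=-26.999)
ex = (C−B)/|BC| = (0.8769,-0.4807); ey = (0.4807,0.8769)
P = B + 1.86·ex + -1.98·ey = (0.1616,-4.5622)

0.16 -4.56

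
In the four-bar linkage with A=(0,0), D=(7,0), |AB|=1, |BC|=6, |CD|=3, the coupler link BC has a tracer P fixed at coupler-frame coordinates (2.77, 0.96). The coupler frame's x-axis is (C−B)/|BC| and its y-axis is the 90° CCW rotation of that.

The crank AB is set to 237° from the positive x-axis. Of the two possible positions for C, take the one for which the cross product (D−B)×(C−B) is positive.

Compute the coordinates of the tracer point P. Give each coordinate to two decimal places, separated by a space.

1.45 1.31

A=(0,0), D=(7.00,0)
B = A + 1.00·(cos237°, sin237°) = (-0.5446, -0.8387)
|BD| = 7.5911
circle(B,6.00) ∩ circle(D,3.00): a=5.5740, h=2.2206
  candidates: C₊=(4.7499,1.9842) cross=16.857; C₋=(5.2405,-2.4299) cross=-16.857
  mode + wants cross > 0 → take C=(4.7499,1.9842) (cross=16.857)
ex = (C−B)/|BC| = (0.8824,0.4705); ey = (-0.4705,0.8824)
P = B + 2.77·ex + 0.96·ey = (1.4480,1.3117)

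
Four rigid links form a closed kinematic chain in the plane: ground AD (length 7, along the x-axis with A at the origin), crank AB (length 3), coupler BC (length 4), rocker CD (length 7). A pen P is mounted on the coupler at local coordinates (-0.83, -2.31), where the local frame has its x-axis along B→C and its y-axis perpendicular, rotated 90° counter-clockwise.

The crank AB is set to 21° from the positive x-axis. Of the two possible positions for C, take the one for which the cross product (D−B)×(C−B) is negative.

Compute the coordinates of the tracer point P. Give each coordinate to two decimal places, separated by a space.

1.51 3.16

A=(0,0), D=(7.00,0)
B = A + 3.00·(cos21°, sin21°) = (2.8007, 1.0751)
|BD| = 4.3347
circle(B,4.00) ∩ circle(D,7.00): a=-1.6391, h=3.6487
  candidates: C₊=(2.1178,5.0164) cross=15.816; C₋=(0.3078,-2.0531) cross=-15.816
  mode - wants cross < 0 → take C=(0.3078,-2.0531) (cross=-15.816)
ex = (C−B)/|BC| = (-0.6232,-0.7820); ey = (0.7820,-0.6232)
P = B + -0.83·ex + -2.31·ey = (1.5115,3.1638)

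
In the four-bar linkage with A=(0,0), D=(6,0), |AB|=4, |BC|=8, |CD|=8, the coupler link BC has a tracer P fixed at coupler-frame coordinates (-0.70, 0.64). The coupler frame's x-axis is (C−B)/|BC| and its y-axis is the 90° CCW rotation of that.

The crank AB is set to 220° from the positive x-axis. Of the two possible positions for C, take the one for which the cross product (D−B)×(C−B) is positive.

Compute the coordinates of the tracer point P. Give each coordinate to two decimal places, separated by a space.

-3.91 -3.01

A=(0,0), D=(6.00,0)
B = A + 4.00·(cos220°, sin220°) = (-3.0642, -2.5712)
|BD| = 9.4218
circle(B,8.00) ∩ circle(D,8.00): a=4.7109, h=6.4659
  candidates: C₊=(-0.2966,4.9349) cross=60.920; C₋=(3.2324,-7.5060) cross=-60.920
  mode + wants cross > 0 → take C=(-0.2966,4.9349) (cross=60.920)
ex = (C−B)/|BC| = (0.3459,0.9383); ey = (-0.9383,0.3459)
P = B + -0.70·ex + 0.64·ey = (-3.9068,-3.0065)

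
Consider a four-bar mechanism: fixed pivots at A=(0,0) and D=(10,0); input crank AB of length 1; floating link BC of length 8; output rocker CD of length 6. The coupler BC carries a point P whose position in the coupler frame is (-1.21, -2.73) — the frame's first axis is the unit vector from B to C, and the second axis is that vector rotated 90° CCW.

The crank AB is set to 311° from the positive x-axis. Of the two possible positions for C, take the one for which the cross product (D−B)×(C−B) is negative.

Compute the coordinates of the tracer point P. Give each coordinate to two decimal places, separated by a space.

-1.90 -2.31

A=(0,0), D=(10.00,0)
B = A + 1.00·(cos311°, sin311°) = (0.6561, -0.7547)
|BD| = 9.3744
circle(B,8.00) ∩ circle(D,6.00): a=6.1806, h=5.0794
  candidates: C₊=(6.4077,4.8058) cross=47.616; C₋=(7.2255,-5.3200) cross=-47.616
  mode - wants cross < 0 → take C=(7.2255,-5.3200) (cross=-47.616)
ex = (C−B)/|BC| = (0.8212,-0.5707); ey = (0.5707,0.8212)
P = B + -1.21·ex + -2.73·ey = (-1.8955,-2.3060)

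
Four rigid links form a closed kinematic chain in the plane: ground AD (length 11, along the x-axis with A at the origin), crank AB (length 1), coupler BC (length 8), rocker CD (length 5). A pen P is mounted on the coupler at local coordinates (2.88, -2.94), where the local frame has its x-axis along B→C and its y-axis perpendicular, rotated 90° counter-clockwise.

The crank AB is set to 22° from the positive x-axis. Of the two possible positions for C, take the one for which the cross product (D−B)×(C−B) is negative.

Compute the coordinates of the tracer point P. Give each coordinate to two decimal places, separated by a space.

1.85 -3.64

A=(0,0), D=(11.00,0)
B = A + 1.00·(cos22°, sin22°) = (0.9272, 0.3746)
|BD| = 10.0798
circle(B,8.00) ∩ circle(D,5.00): a=6.9745, h=3.9188
  candidates: C₊=(8.0425,4.0315) cross=39.501; C₋=(7.7512,-3.8007) cross=-39.501
  mode - wants cross < 0 → take C=(7.7512,-3.8007) (cross=-39.501)
ex = (C−B)/|BC| = (0.8530,-0.5219); ey = (0.5219,0.8530)
P = B + 2.88·ex + -2.94·ey = (1.8494,-3.6363)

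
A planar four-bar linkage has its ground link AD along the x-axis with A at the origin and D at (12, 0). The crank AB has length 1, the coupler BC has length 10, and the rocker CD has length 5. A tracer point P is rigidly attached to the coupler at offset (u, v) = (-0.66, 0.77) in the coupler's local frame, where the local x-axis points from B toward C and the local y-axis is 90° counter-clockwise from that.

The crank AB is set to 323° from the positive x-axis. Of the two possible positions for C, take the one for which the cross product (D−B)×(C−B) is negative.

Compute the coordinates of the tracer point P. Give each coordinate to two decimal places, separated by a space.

0.50 0.37

A=(0,0), D=(12.00,0)
B = A + 1.00·(cos323°, sin323°) = (0.7986, -0.6018)
|BD| = 11.2175
circle(B,10.00) ∩ circle(D,5.00): a=8.9517, h=4.4572
  candidates: C₊=(9.4984,4.3292) cross=49.998; C₋=(9.9766,-4.5723) cross=-49.998
  mode - wants cross < 0 → take C=(9.9766,-4.5723) (cross=-49.998)
ex = (C−B)/|BC| = (0.9178,-0.3970); ey = (0.3970,0.9178)
P = B + -0.66·ex + 0.77·ey = (0.4986,0.3669)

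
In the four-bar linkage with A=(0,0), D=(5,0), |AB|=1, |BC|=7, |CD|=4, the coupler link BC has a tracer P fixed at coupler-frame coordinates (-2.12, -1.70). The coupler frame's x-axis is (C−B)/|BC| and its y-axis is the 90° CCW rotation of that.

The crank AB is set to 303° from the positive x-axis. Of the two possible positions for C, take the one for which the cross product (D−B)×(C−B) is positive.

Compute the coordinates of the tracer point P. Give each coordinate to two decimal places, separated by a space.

A=(0,0), D=(5.00,0)
B = A + 1.00·(cos303°, sin303°) = (0.5446, -0.8387)
|BD| = 4.5336
circle(B,7.00) ∩ circle(D,4.00): a=5.9063, h=3.7571
  candidates: C₊=(5.6540,3.9462) cross=17.033; C₋=(7.0440,-3.4383) cross=-17.033
  mode + wants cross > 0 → take C=(5.6540,3.9462) (cross=17.033)
ex = (C−B)/|BC| = (0.7299,0.6835); ey = (-0.6835,0.7299)
P = B + -2.12·ex + -1.70·ey = (0.1593,-3.5286)

0.16 -3.53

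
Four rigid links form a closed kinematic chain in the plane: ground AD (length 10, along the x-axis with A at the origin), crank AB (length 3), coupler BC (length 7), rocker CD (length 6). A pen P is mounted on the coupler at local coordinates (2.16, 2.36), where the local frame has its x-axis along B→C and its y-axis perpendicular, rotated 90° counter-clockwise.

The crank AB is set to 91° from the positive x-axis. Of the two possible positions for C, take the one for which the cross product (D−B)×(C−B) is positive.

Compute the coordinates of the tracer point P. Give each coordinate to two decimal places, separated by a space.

A=(0,0), D=(10.00,0)
B = A + 3.00·(cos91°, sin91°) = (-0.0524, 2.9995)
|BD| = 10.4903
circle(B,7.00) ∩ circle(D,6.00): a=5.8648, h=3.8216
  candidates: C₊=(6.6603,4.9846) cross=40.089; C₋=(4.4749,-2.3394) cross=-40.089
  mode + wants cross > 0 → take C=(6.6603,4.9846) (cross=40.089)
ex = (C−B)/|BC| = (0.9589,0.2836); ey = (-0.2836,0.9589)
P = B + 2.16·ex + 2.36·ey = (1.3497,5.8752)

1.35 5.88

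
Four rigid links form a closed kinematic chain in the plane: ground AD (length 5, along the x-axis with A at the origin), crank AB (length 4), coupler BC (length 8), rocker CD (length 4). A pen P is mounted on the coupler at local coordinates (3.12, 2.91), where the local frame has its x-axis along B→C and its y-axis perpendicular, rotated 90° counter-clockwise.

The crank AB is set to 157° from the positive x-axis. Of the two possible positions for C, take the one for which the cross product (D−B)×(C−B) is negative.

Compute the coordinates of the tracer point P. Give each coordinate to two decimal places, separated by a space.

0.56 2.00

A=(0,0), D=(5.00,0)
B = A + 4.00·(cos157°, sin157°) = (-3.6820, 1.5629)
|BD| = 8.8216
circle(B,8.00) ∩ circle(D,4.00): a=7.1314, h=3.6254
  candidates: C₊=(3.9789,3.8675) cross=31.981; C₋=(2.6942,-3.2686) cross=-31.981
  mode - wants cross < 0 → take C=(2.6942,-3.2686) (cross=-31.981)
ex = (C−B)/|BC| = (0.7970,-0.6039); ey = (0.6039,0.7970)
P = B + 3.12·ex + 2.91·ey = (0.5622,1.9980)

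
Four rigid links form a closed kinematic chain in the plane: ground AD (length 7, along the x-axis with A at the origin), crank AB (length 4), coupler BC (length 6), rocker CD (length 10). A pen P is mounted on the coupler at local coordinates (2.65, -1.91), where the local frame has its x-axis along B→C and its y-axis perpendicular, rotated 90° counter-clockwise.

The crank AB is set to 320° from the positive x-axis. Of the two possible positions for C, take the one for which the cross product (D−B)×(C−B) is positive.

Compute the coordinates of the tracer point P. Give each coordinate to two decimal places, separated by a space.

0.74 -0.27

A=(0,0), D=(7.00,0)
B = A + 4.00·(cos320°, sin320°) = (3.0642, -2.5712)
|BD| = 4.7012
circle(B,6.00) ∩ circle(D,10.00): a=-4.4561, h=4.0178
  candidates: C₊=(-2.8638,-1.6446) cross=18.889; C₋=(1.5309,-8.3719) cross=-18.889
  mode + wants cross > 0 → take C=(-2.8638,-1.6446) (cross=18.889)
ex = (C−B)/|BC| = (-0.9880,0.1544); ey = (-0.1544,-0.9880)
P = B + 2.65·ex + -1.91·ey = (0.7409,-0.2748)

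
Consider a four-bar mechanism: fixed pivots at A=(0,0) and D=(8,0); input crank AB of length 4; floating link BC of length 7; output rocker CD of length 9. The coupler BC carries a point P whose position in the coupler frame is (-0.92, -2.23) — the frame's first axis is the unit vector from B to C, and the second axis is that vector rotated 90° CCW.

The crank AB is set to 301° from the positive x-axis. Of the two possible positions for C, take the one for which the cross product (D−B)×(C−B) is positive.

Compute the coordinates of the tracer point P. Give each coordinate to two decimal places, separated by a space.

4.47 -3.49

A=(0,0), D=(8.00,0)
B = A + 4.00·(cos301°, sin301°) = (2.0602, -3.4287)
|BD| = 6.8584
circle(B,7.00) ∩ circle(D,9.00): a=1.0963, h=6.9136
  candidates: C₊=(-0.4467,3.1071) cross=47.416; C₋=(6.4659,-8.8683) cross=-47.416
  mode + wants cross > 0 → take C=(-0.4467,3.1071) (cross=47.416)
ex = (C−B)/|BC| = (-0.3581,0.9337); ey = (-0.9337,-0.3581)
P = B + -0.92·ex + -2.23·ey = (4.4717,-3.4891)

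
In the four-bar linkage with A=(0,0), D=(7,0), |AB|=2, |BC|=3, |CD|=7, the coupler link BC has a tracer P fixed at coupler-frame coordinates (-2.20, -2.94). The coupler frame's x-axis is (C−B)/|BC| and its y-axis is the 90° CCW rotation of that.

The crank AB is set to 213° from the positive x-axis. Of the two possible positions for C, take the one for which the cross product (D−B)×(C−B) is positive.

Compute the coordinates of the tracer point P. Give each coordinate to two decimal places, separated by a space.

A=(0,0), D=(7.00,0)
B = A + 2.00·(cos213°, sin213°) = (-1.6773, -1.0893)
|BD| = 8.7454
circle(B,3.00) ∩ circle(D,7.00): a=2.0858, h=2.1562
  candidates: C₊=(0.1237,1.3100) cross=18.857; C₋=(0.6608,-2.9689) cross=-18.857
  mode + wants cross > 0 → take C=(0.1237,1.3100) (cross=18.857)
ex = (C−B)/|BC| = (0.6003,0.7997); ey = (-0.7997,0.6003)
P = B + -2.20·ex + -2.94·ey = (-0.6468,-4.6137)

-0.65 -4.61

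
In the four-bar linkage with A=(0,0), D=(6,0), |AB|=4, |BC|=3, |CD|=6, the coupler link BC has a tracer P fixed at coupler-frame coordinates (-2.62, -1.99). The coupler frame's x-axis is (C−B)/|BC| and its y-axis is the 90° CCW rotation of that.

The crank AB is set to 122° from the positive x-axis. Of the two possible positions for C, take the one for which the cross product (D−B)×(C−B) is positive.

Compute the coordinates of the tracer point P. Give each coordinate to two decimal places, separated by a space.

A=(0,0), D=(6.00,0)
B = A + 4.00·(cos122°, sin122°) = (-2.1197, 3.3922)
|BD| = 8.7998
circle(B,3.00) ∩ circle(D,6.00): a=2.8658, h=0.8874
  candidates: C₊=(0.8667,3.1063) cross=7.809; C₋=(0.1825,1.4687) cross=-7.809
  mode + wants cross > 0 → take C=(0.8667,3.1063) (cross=7.809)
ex = (C−B)/|BC| = (0.9954,-0.0953); ey = (0.0953,0.9954)
P = B + -2.62·ex + -1.99·ey = (-4.9174,1.6610)

-4.92 1.66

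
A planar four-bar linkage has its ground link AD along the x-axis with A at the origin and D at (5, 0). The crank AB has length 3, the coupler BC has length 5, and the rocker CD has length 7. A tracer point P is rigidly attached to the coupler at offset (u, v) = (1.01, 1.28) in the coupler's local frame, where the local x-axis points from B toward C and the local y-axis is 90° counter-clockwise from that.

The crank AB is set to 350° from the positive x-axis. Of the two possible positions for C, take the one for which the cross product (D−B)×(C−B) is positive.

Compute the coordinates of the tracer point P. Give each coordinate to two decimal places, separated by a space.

1.78 -1.65

A=(0,0), D=(5.00,0)
B = A + 3.00·(cos350°, sin350°) = (2.9544, -0.5209)
|BD| = 2.1109
circle(B,5.00) ∩ circle(D,7.00): a=-4.6294, h=1.8890
  candidates: C₊=(-1.9980,0.1671) cross=3.987; C₋=(-1.0656,-3.4940) cross=-3.987
  mode + wants cross > 0 → take C=(-1.9980,0.1671) (cross=3.987)
ex = (C−B)/|BC| = (-0.9905,0.1376); ey = (-0.1376,-0.9905)
P = B + 1.01·ex + 1.28·ey = (1.7779,-1.6498)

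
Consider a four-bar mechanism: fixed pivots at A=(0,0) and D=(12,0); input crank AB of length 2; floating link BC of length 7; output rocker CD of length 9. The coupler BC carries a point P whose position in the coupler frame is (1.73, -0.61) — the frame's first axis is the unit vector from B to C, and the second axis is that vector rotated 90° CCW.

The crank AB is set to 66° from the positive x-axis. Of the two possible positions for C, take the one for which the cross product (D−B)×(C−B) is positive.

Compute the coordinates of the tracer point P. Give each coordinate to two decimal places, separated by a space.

2.49 2.57

A=(0,0), D=(12.00,0)
B = A + 2.00·(cos66°, sin66°) = (0.8135, 1.8271)
|BD| = 11.3348
circle(B,7.00) ∩ circle(D,9.00): a=4.2558, h=5.5577
  candidates: C₊=(5.9095,6.6261) cross=62.995; C₋=(4.1177,-4.3440) cross=-62.995
  mode + wants cross > 0 → take C=(5.9095,6.6261) (cross=62.995)
ex = (C−B)/|BC| = (0.7280,0.6856); ey = (-0.6856,0.7280)
P = B + 1.73·ex + -0.61·ey = (2.4911,2.5691)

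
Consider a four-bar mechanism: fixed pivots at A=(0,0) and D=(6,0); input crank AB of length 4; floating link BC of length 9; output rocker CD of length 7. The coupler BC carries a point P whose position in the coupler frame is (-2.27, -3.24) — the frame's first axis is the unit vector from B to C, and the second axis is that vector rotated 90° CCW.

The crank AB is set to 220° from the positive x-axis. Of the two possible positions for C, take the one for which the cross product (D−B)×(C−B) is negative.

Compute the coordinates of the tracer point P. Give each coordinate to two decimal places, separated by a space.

A=(0,0), D=(6.00,0)
B = A + 4.00·(cos220°, sin220°) = (-3.0642, -2.5712)
|BD| = 9.4218
circle(B,9.00) ∩ circle(D,7.00): a=6.4091, h=6.3185
  candidates: C₊=(1.3774,5.2565) cross=59.532; C₋=(4.8259,-6.9008) cross=-59.532
  mode - wants cross < 0 → take C=(4.8259,-6.9008) (cross=-59.532)
ex = (C−B)/|BC| = (0.8767,-0.4811); ey = (0.4811,0.8767)
P = B + -2.27·ex + -3.24·ey = (-6.6129,-4.3195)

-6.61 -4.32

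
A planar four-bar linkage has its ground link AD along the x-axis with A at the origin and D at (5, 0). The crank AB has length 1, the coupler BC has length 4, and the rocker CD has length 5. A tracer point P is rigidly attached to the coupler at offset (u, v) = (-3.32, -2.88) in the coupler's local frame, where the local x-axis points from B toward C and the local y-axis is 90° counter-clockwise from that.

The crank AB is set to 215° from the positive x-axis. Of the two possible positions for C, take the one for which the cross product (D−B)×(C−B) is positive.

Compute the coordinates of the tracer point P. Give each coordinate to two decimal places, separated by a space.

A=(0,0), D=(5.00,0)
B = A + 1.00·(cos215°, sin215°) = (-0.8192, -0.5736)
|BD| = 5.8474
circle(B,4.00) ∩ circle(D,5.00): a=2.1541, h=3.3704
  candidates: C₊=(0.9939,2.9919) cross=19.708; C₋=(1.6552,-3.7165) cross=-19.708
  mode + wants cross > 0 → take C=(0.9939,2.9919) (cross=19.708)
ex = (C−B)/|BC| = (0.4533,0.8914); ey = (-0.8914,0.4533)
P = B + -3.32·ex + -2.88·ey = (0.2431,-4.8384)

0.24 -4.84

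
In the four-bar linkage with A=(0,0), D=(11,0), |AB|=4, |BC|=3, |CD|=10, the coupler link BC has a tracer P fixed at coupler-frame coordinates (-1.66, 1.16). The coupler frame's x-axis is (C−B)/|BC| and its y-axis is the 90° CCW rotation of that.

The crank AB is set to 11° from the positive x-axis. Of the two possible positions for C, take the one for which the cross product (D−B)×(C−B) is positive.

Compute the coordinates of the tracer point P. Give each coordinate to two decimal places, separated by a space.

4.94 -0.99

A=(0,0), D=(11.00,0)
B = A + 4.00·(cos11°, sin11°) = (3.9265, 0.7632)
|BD| = 7.1145
circle(B,3.00) ∩ circle(D,10.00): a=-2.8381, h=0.9723
  candidates: C₊=(1.2091,2.0344) cross=6.917; C₋=(1.0005,0.1010) cross=-6.917
  mode + wants cross > 0 → take C=(1.2091,2.0344) (cross=6.917)
ex = (C−B)/|BC| = (-0.9058,0.4237); ey = (-0.4237,-0.9058)
P = B + -1.66·ex + 1.16·ey = (4.9386,-0.9909)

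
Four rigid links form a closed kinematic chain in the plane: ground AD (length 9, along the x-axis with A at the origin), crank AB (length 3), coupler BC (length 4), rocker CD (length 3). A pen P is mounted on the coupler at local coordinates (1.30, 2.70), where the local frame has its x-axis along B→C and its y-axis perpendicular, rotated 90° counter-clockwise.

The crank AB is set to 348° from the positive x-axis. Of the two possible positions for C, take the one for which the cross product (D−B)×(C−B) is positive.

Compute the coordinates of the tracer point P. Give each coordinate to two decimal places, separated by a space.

2.66 2.36

A=(0,0), D=(9.00,0)
B = A + 3.00·(cos348°, sin348°) = (2.9344, -0.6237)
|BD| = 6.0975
circle(B,4.00) ∩ circle(D,3.00): a=3.6228, h=1.6957
  candidates: C₊=(6.3648,1.4337) cross=10.340; C₋=(6.7117,-1.9400) cross=-10.340
  mode + wants cross > 0 → take C=(6.3648,1.4337) (cross=10.340)
ex = (C−B)/|BC| = (0.8576,0.5144); ey = (-0.5144,0.8576)
P = B + 1.30·ex + 2.70·ey = (2.6605,2.3604)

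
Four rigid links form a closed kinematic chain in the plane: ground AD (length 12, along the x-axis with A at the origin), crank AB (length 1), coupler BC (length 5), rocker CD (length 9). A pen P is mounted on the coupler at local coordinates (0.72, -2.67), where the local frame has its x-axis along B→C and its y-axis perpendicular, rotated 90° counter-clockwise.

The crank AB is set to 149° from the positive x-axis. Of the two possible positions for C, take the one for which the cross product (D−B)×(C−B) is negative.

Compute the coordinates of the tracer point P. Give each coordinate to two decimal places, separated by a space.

A=(0,0), D=(12.00,0)
B = A + 1.00·(cos149°, sin149°) = (-0.8572, 0.5150)
|BD| = 12.8675
circle(B,5.00) ∩ circle(D,9.00): a=4.2577, h=2.6214
  candidates: C₊=(3.5021,2.9639) cross=33.731; C₋=(3.2922,-2.2747) cross=-33.731
  mode - wants cross < 0 → take C=(3.2922,-2.2747) (cross=-33.731)
ex = (C−B)/|BC| = (0.8299,-0.5580); ey = (0.5580,0.8299)
P = B + 0.72·ex + -2.67·ey = (-1.7494,-2.1025)

-1.75 -2.10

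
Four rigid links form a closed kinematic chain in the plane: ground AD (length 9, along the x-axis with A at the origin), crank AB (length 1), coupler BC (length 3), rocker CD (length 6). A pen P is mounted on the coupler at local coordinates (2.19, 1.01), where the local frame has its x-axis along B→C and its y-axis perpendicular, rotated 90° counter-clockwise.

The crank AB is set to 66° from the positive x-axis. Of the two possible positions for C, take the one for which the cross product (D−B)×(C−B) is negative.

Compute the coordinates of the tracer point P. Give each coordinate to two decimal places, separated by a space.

A=(0,0), D=(9.00,0)
B = A + 1.00·(cos66°, sin66°) = (0.4067, 0.9135)
|BD| = 8.6417
circle(B,3.00) ∩ circle(D,6.00): a=2.7586, h=1.1789
  candidates: C₊=(3.2746,1.7942) cross=10.188; C₋=(3.0253,-0.5504) cross=-10.188
  mode - wants cross < 0 → take C=(3.0253,-0.5504) (cross=-10.188)
ex = (C−B)/|BC| = (0.8729,-0.4880); ey = (0.4880,0.8729)
P = B + 2.19·ex + 1.01·ey = (2.8111,0.7264)

2.81 0.73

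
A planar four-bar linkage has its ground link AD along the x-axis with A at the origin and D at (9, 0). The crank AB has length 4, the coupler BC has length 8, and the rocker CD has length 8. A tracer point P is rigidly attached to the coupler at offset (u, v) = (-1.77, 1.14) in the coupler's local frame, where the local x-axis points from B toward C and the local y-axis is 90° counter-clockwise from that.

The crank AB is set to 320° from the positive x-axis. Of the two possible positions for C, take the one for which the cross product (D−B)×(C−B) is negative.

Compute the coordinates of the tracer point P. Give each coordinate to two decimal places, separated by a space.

A=(0,0), D=(9.00,0)
B = A + 4.00·(cos320°, sin320°) = (3.0642, -2.5712)
|BD| = 6.4688
circle(B,8.00) ∩ circle(D,8.00): a=3.2344, h=7.3170
  candidates: C₊=(3.1238,5.4286) cross=47.332; C₋=(8.9404,-7.9998) cross=-47.332
  mode - wants cross < 0 → take C=(8.9404,-7.9998) (cross=-47.332)
ex = (C−B)/|BC| = (0.7345,-0.6786); ey = (0.6786,0.7345)
P = B + -1.77·ex + 1.14·ey = (2.5376,-0.5327)

2.54 -0.53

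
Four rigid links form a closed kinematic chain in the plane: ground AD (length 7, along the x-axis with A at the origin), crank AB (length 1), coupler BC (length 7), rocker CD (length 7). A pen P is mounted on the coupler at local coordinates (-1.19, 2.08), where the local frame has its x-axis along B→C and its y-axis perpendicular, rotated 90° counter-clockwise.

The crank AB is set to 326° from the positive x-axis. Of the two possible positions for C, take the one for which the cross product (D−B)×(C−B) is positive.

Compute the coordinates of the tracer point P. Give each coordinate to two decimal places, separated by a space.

-1.54 -0.92

A=(0,0), D=(7.00,0)
B = A + 1.00·(cos326°, sin326°) = (0.8290, -0.5592)
|BD| = 6.1962
circle(B,7.00) ∩ circle(D,7.00): a=3.0981, h=6.2771
  candidates: C₊=(3.3480,5.9719) cross=38.894; C₋=(4.4810,-6.5311) cross=-38.894
  mode + wants cross > 0 → take C=(3.3480,5.9719) (cross=38.894)
ex = (C−B)/|BC| = (0.3599,0.9330); ey = (-0.9330,0.3599)
P = B + -1.19·ex + 2.08·ey = (-1.5398,-0.9210)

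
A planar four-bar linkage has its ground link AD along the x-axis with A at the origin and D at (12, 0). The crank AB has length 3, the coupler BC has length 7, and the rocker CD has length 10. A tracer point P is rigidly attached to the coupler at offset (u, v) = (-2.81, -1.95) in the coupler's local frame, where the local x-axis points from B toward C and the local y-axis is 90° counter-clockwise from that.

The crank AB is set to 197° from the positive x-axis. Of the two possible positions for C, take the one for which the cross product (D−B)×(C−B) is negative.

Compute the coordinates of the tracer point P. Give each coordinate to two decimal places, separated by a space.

-6.28 -1.07

A=(0,0), D=(12.00,0)
B = A + 3.00·(cos197°, sin197°) = (-2.8689, -0.8771)
|BD| = 14.8948
circle(B,7.00) ∩ circle(D,10.00): a=5.7354, h=4.0132
  candidates: C₊=(2.6202,3.4668) cross=59.775; C₋=(3.0928,-4.5456) cross=-59.775
  mode - wants cross < 0 → take C=(3.0928,-4.5456) (cross=-59.775)
ex = (C−B)/|BC| = (0.8517,-0.5241); ey = (0.5241,0.8517)
P = B + -2.81·ex + -1.95·ey = (-6.2841,-1.0653)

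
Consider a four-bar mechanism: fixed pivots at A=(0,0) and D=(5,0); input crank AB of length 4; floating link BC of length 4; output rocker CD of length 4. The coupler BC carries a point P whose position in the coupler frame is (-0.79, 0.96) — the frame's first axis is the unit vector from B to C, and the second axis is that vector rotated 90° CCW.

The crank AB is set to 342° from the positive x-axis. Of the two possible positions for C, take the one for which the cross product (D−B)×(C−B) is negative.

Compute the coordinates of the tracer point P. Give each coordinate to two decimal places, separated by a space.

3.64 -0.00

A=(0,0), D=(5.00,0)
B = A + 4.00·(cos342°, sin342°) = (3.8042, -1.2361)
|BD| = 1.7198
circle(B,4.00) ∩ circle(D,4.00): a=0.8599, h=3.9065
  candidates: C₊=(1.5944,2.0981) cross=6.718; C₋=(7.2098,-3.3342) cross=-6.718
  mode - wants cross < 0 → take C=(7.2098,-3.3342) (cross=-6.718)
ex = (C−B)/|BC| = (0.8514,-0.5245); ey = (0.5245,0.8514)
P = B + -0.79·ex + 0.96·ey = (3.6352,-0.0044)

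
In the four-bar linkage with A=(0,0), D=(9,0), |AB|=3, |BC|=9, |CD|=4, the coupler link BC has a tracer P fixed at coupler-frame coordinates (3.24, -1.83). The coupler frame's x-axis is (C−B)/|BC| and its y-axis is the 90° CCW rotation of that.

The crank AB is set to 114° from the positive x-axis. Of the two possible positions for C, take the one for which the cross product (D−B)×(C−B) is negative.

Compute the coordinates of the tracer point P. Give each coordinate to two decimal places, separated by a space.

0.28 -0.66

A=(0,0), D=(9.00,0)
B = A + 3.00·(cos114°, sin114°) = (-1.2202, 2.7406)
|BD| = 10.5813
circle(B,9.00) ∩ circle(D,4.00): a=8.3621, h=3.3279
  candidates: C₊=(7.7185,3.7892) cross=35.214; C₋=(5.9946,-2.6396) cross=-35.214
  mode - wants cross < 0 → take C=(5.9946,-2.6396) (cross=-35.214)
ex = (C−B)/|BC| = (0.8016,-0.5978); ey = (0.5978,0.8016)
P = B + 3.24·ex + -1.83·ey = (0.2831,-0.6633)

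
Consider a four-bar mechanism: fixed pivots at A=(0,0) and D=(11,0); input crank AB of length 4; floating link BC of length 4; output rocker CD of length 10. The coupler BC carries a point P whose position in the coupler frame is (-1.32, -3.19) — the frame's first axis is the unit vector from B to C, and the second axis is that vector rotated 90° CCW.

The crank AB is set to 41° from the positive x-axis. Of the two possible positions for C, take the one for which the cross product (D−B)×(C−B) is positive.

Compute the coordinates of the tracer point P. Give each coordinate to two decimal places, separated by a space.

6.03 0.94

A=(0,0), D=(11.00,0)
B = A + 4.00·(cos41°, sin41°) = (3.0188, 2.6242)
|BD| = 8.4015
circle(B,4.00) ∩ circle(D,10.00): a=-0.7983, h=3.9195
  candidates: C₊=(3.4847,6.5970) cross=32.930; C₋=(1.0362,-0.8498) cross=-32.930
  mode + wants cross > 0 → take C=(3.4847,6.5970) (cross=32.930)
ex = (C−B)/|BC| = (0.1165,0.9932); ey = (-0.9932,0.1165)
P = B + -1.32·ex + -3.19·ey = (6.0334,0.9417)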